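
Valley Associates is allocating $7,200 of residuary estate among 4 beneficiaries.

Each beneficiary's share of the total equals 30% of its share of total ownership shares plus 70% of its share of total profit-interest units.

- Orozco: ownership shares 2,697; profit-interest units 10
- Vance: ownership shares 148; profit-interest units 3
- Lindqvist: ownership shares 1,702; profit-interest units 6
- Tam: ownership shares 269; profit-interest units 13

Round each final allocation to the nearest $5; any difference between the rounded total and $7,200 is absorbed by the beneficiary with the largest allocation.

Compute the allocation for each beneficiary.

Orozco: $2,780; Vance: $540; Lindqvist: $1,710; Tam: $2,170

Totals — ownership shares 4,816, profit-interest units 32.
Combined weights (30% ownership shares + 70% profit-interest units): Orozco 0.3868; Vance 0.0748; Lindqvist 0.2373; Tam 0.3011.
Proportional shares: Orozco 2,784.62; Vance 538.88; Lindqvist 1,708.36; Tam 2,168.15.
At nearest $5: Orozco $2,785; Vance $540; Lindqvist $1,710; Tam $2,170. Sum = $7,205.
Difference $7,200 − $7,205 = −$5 applied to largest allocation (Orozco): Orozco becomes $2,780.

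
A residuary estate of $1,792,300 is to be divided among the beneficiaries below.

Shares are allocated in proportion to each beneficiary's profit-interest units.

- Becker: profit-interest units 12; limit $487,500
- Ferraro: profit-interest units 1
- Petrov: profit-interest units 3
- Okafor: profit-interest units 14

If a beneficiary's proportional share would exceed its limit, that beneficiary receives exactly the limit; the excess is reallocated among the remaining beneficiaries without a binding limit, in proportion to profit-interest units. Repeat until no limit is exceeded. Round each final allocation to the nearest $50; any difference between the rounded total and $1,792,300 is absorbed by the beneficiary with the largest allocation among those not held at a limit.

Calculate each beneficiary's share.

Becker: $487,500 · Ferraro: $72,500 · Petrov: $217,450 · Okafor: $1,014,850

Sum of profit-interest units: 30.
Unconstrained shares: Becker 716,920.00; Ferraro 59,743.33; Petrov 179,230.00; Okafor 836,406.67.
Held at cap: Becker ($487,500); balance $1,304,800 reallocated over remaining profit-interest units 18.
Shares after redistribution: Ferraro 72,488.89 → $72,500; Petrov 217,466.67 → $217,450; Okafor 1,014,844.44 → $1,014,850.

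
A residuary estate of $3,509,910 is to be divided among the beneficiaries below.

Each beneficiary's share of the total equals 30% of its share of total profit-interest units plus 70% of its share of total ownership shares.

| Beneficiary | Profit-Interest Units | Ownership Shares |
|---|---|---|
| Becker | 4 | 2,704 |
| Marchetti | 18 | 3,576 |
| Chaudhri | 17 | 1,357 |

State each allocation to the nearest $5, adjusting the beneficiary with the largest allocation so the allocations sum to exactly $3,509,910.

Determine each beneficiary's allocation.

Totals — profit-interest units 39, ownership shares 7,637.
Blended shares (30% profit-interest units + 70% ownership shares): Becker 0.2786; Marchetti 0.4662; Chaudhri 0.2552.
Pro-rata amounts: Becker 977,914.43; Marchetti 1,636,440.17; Chaudhri 895,555.40.
After rounding ($5): Becker $977,915; Marchetti $1,636,440; Chaudhri $895,555. Sum = $3,509,910.
Rounded total matches; no reconciliation needed.

Becker: $977,915; Marchetti: $1,636,440; Chaudhri: $895,555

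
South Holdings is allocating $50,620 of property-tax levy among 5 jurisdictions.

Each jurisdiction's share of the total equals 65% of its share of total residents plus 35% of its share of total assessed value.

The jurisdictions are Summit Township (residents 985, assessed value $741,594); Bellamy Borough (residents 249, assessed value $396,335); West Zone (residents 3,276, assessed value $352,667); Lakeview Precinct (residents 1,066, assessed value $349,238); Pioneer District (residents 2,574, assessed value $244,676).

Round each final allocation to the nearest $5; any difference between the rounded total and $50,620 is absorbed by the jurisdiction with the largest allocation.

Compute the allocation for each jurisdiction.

Summit Township: $10,280; Bellamy Borough: $4,375; West Zone: $16,225; Lakeview Precinct: $7,270; Pioneer District: $12,470

Totals — residents 8,150, assessed value 2,084,510.
Composite weights (65% residents + 35% assessed value): Summit Township 0.2031; Bellamy Borough 0.0864; West Zone 0.3205; Lakeview Precinct 0.1437; Pioneer District 0.2464.
Proportional shares: Summit Township 10,279.69; Bellamy Borough 4,373.85; West Zone 16,223.24; Lakeview Precinct 7,271.93; Pioneer District 12,471.29.
Rounded to nearest $5: Summit Township $10,280; Bellamy Borough $4,375; West Zone $16,225; Lakeview Precinct $7,270; Pioneer District $12,470. Sum = $50,620.
Sum already equals the total — no adjustment.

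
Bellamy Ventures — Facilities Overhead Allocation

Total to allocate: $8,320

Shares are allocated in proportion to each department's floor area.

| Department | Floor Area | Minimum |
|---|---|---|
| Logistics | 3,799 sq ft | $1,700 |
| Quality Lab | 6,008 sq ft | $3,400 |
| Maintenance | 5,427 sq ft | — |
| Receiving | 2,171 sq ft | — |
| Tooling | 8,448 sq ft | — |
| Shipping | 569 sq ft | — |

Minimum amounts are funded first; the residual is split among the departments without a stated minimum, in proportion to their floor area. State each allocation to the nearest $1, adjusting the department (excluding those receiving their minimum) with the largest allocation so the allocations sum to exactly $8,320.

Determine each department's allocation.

Logistics: $1,700 | Quality Lab: $3,400 | Maintenance: $1,052 | Receiving: $421 | Tooling: $1,637 | Shipping: $110

Guaranteed amounts: Logistics $1,700; Quality Lab $3,400. Residual $3,220.
Residual split over remaining floor area 16,615: Maintenance 1,051.76 → $1,052; Receiving 420.74 → $421; Tooling 1,637.23 → $1,637; Shipping 110.27 → $110.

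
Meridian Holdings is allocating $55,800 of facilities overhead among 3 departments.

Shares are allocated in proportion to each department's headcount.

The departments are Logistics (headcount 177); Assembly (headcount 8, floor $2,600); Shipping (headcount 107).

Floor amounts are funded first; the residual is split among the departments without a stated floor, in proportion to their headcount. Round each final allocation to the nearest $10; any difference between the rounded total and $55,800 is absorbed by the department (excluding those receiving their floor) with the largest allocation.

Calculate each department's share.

Logistics: $33,160; Assembly: $2,600; Shipping: $20,040

Minimums first: Assembly $2,600. Balance $53,200.
Balance split over remaining headcount 284: Logistics 33,156.34 → $33,160; Shipping 20,043.66 → $20,040.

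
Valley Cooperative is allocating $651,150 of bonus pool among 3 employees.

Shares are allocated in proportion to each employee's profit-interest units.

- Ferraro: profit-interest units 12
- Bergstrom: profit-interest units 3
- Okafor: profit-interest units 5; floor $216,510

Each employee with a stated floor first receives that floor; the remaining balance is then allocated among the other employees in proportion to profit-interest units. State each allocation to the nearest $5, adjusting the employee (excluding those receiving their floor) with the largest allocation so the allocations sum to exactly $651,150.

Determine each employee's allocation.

Fund the minimums — Okafor $216,510. Remaining pool $434,640.
Remaining pool split over remaining profit-interest units 15: Ferraro 347,712.00 → $347,710; Bergstrom 86,928.00 → $86,930.

Ferraro: $347,710 · Bergstrom: $86,930 · Okafor: $216,510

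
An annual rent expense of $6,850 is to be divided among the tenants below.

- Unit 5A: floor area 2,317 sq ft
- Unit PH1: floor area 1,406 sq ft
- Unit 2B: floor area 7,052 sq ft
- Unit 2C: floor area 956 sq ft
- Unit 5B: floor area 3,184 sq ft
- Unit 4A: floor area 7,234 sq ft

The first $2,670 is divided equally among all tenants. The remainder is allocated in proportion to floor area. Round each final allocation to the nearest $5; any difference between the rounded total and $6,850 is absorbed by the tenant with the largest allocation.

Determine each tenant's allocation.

Unit 5A: $880 | Unit PH1: $710 | Unit 2B: $1,775 | Unit 2C: $625 | Unit 5B: $1,045 | Unit 4A: $1,815

$2,670 shared equally gives $445 per tenant.
Remainder $4,180 by floor area (total 22,149): Unit 5A 437.27 → $435; Unit PH1 265.34 → $265; Unit 2B 1,330.87 → $1,330; Unit 2C 180.42 → $180; Unit 5B 600.89 → $600; Unit 4A 1,365.21 → $1,365.
Rounding difference +$5 on remainder applied to Unit 4A.
Totals: Unit 5A $445 + $435 = $880; Unit PH1 $445 + $265 = $710; Unit 2B $445 + $1,330 = $1,775; Unit 2C $445 + $180 = $625; Unit 5B $445 + $600 = $1,045; Unit 4A $445 + $1,370 = $1,815.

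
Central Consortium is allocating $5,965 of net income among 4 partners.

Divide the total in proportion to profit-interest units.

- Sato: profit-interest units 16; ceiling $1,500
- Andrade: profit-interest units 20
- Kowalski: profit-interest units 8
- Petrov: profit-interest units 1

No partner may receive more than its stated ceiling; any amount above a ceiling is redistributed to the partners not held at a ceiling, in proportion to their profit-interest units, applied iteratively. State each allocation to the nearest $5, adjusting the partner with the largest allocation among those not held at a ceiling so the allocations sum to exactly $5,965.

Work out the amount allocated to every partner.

Sato: $1,500; Andrade: $3,080; Kowalski: $1,230; Petrov: $155

Combined profit-interest units = 45.
Proportional shares (ignoring caps): Sato 2,120.89; Andrade 2,651.11; Kowalski 1,060.44; Petrov 132.56.
Capped: Sato ($1,500); remaining pool $4,465 reallocated over remaining profit-interest units 29.
Remaining shares: Andrade 3,079.31 → $3,080; Kowalski 1,231.72 → $1,230; Petrov 153.97 → $155.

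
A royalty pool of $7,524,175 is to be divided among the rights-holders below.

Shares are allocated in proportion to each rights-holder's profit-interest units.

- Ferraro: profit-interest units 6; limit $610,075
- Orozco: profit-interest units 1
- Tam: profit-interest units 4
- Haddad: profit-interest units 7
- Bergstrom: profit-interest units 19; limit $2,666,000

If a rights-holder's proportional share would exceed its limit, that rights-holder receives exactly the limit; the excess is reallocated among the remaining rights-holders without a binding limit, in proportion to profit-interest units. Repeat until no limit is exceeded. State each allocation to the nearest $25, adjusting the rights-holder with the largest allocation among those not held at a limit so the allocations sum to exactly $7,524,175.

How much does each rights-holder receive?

Combined profit-interest units = 37.
Proportional shares (ignoring caps): Ferraro 1,220,136.49; Orozco 203,356.08; Tam 813,424.32; Haddad 1,423,492.57; Bergstrom 3,863,765.54.
Capped: Ferraro ($610,075), Bergstrom ($2,666,000); balance $4,248,100 reallocated over remaining profit-interest units 12.
Remaining shares: Orozco 354,008.33 → $354,000; Tam 1,416,033.33 → $1,416,025; Haddad 2,478,058.33 → $2,478,050.
Rounding difference +$25 applied to Haddad → $2,478,075.

Ferraro: $610,075 · Orozco: $354,000 · Tam: $1,416,025 · Haddad: $2,478,075 · Bergstrom: $2,666,000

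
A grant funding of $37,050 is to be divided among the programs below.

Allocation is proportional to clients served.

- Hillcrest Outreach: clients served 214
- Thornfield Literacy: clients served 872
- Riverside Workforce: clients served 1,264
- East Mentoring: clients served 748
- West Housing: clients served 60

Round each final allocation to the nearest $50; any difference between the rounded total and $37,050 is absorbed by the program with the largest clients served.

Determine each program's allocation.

Combined clients served = 214 + 872 + 1,264 + 748 + 60 = 3,158.
Proportional shares: Hillcrest Outreach 2,510.67; Thornfield Literacy 10,230.40; Riverside Workforce 14,829.39; East Mentoring 8,775.62; West Housing 703.93.
At nearest $50: Hillcrest Outreach $2,500; Thornfield Literacy $10,250; Riverside Workforce $14,850; East Mentoring $8,800; West Housing $700. Sum = $37,100.
Difference $37,050 − $37,100 = −$50 applied to largest clients served (Riverside Workforce): Riverside Workforce becomes $14,800.

Hillcrest Outreach: $2,500; Thornfield Literacy: $10,250; Riverside Workforce: $14,800; East Mentoring: $8,800; West Housing: $700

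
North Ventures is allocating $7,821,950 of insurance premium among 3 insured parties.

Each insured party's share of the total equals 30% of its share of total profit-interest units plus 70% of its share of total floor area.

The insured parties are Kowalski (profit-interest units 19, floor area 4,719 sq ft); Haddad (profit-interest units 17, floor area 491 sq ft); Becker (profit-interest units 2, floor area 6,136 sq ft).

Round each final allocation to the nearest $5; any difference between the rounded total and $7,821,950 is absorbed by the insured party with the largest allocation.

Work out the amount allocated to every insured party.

Kowalski: $3,450,595; Haddad: $1,286,735; Becker: $3,084,620

Totals — profit-interest units 38, floor area 11,346.
Composite weights (30% profit-interest units + 70% floor area): Kowalski 0.4411; Haddad 0.1645; Becker 0.3944.
Proportional shares: Kowalski 3,450,592.64; Haddad 1,286,735.34; Becker 3,084,622.02.
After rounding ($5): Kowalski $3,450,595; Haddad $1,286,735; Becker $3,084,620. Sum = $7,821,950.
No rounding difference to absorb.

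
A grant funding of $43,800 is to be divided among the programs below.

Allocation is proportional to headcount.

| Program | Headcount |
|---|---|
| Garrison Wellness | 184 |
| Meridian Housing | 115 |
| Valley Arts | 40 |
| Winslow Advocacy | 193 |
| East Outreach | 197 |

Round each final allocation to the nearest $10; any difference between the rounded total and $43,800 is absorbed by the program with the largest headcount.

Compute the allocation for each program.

Headcount total: 184 + 115 + 40 + 193 + 197 = 729.
Raw shares: Garrison Wellness 11,055.14; Meridian Housing 6,909.47; Valley Arts 2,403.29; Winslow Advocacy 11,595.88; East Outreach 11,836.21.
After rounding ($10): Garrison Wellness $11,060; Meridian Housing $6,910; Valley Arts $2,400; Winslow Advocacy $11,600; East Outreach $11,840. Sum = $43,810.
Difference $43,800 − $43,810 = −$10 applied to largest headcount (East Outreach): East Outreach becomes $11,830.

Garrison Wellness: $11,060; Meridian Housing: $6,910; Valley Arts: $2,400; Winslow Advocacy: $11,600; East Outreach: $11,830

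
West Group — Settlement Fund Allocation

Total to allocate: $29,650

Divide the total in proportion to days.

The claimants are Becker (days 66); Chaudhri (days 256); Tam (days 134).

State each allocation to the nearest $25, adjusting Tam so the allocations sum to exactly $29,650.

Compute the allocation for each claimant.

Becker: $4,300 · Chaudhri: $16,650 · Tam: $8,700

Sum of days: 456.
Proportional shares: Becker 66/456 × $29,650 = 4,291.45; Chaudhri 256/456 × $29,650 = 16,645.61; Tam 134/456 × $29,650 = 8,712.94.
After rounding ($25): Becker $4,300; Chaudhri $16,650; Tam $8,725. Sum = $29,675.
Difference $29,650 − $29,675 = −$25 applied to Tam: Tam becomes $8,700.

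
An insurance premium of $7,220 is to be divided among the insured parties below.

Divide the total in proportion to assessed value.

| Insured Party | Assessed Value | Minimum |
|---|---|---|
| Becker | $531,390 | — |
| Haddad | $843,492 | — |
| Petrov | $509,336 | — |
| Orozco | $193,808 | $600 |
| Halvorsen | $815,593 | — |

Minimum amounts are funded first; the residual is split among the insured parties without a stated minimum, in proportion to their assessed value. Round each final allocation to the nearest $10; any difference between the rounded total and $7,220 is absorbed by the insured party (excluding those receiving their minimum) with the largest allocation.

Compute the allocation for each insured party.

Becker: $1,300 · Haddad: $2,070 · Petrov: $1,250 · Orozco: $600 · Halvorsen: $2,000

Guaranteed amounts: Orozco $600. Remaining pool $6,620.
Remaining pool split over remaining assessed value 2,699,811: Becker 1,302.98 → $1,300; Haddad 2,068.26 → $2,070; Petrov 1,248.90 → $1,250; Halvorsen 1,999.85 → $2,000.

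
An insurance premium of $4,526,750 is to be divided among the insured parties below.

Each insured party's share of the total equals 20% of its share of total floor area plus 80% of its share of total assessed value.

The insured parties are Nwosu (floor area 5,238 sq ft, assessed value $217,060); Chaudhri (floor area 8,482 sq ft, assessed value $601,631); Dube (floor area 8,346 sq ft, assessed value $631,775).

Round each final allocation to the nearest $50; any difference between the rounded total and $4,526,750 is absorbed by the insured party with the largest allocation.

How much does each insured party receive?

Floor area total 22,066; assessed value total 1,450,466.
Combined weights (20% floor area + 80% assessed value): Nwosu 0.1672; Chaudhri 0.4087; Dube 0.4241.
Pro-rata amounts: Nwosu 756,847.80; Chaudhri 1,850,110.60; Dube 1,919,791.60.
Rounded to nearest $50: Nwosu $756,850; Chaudhri $1,850,100; Dube $1,919,800. Sum = $4,526,750.
No rounding difference to absorb.

Nwosu: $756,850 | Chaudhri: $1,850,100 | Dube: $1,919,800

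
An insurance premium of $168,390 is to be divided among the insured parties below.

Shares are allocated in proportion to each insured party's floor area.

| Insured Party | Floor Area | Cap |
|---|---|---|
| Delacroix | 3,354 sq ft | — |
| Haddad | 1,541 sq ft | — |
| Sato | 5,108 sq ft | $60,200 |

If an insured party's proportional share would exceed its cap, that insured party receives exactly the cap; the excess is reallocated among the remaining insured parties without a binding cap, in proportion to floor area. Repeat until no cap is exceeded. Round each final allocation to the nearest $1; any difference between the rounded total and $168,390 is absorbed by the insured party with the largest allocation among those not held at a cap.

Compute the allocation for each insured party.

Total floor area = 10,003.
Unconstrained shares: Delacroix 56,461.07; Haddad 25,941.12; Sato 85,987.82.
Held at cap: Sato ($60,200); remaining pool $108,190 reallocated over remaining floor area 4,895.
Shares after redistribution: Delacroix 74,130.59 → $74,131; Haddad 34,059.41 → $34,059.

Delacroix: $74,131 | Haddad: $34,059 | Sato: $60,200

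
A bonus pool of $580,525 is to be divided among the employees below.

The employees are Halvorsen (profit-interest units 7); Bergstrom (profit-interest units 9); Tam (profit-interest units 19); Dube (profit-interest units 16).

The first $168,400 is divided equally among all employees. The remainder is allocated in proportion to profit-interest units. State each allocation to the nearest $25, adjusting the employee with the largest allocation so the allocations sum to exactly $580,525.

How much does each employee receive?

Halvorsen: $98,675 | Bergstrom: $114,825 | Tam: $195,625 | Dube: $171,400

$168,400 shared equally gives $42,100 per employee.
Remainder $412,125 by profit-interest units (total 51): Halvorsen 56,566.18 → $56,575; Bergstrom 72,727.94 → $72,725; Tam 153,536.76 → $153,525; Dube 129,294.12 → $129,300.
Totals: Halvorsen $42,100 + $56,575 = $98,675; Bergstrom $42,100 + $72,725 = $114,825; Tam $42,100 + $153,525 = $195,625; Dube $42,100 + $129,300 = $171,400.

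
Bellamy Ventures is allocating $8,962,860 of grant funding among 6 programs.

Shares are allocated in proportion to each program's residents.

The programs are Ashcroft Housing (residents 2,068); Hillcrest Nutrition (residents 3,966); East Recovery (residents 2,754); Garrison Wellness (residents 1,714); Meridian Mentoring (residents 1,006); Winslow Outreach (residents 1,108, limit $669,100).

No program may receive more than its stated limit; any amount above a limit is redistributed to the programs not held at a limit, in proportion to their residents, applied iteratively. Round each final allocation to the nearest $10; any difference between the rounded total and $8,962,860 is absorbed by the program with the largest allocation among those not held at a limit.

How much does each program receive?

Residents total: 12,616.
Proportional shares (ignoring caps): Ashcroft Housing 1,469,181.55; Hillcrest Nutrition 2,817,588.99; East Recovery 1,956,540.62; Garrison Wellness 1,217,687.23; Meridian Mentoring 714,698.57; Winslow Outreach 787,163.04.
Capped: Winslow Outreach ($669,100); balance $8,293,760 reallocated over remaining residents 11,508.
Remaining shares: Ashcroft Housing 1,490,397.61 → $1,490,400; Hillcrest Nutrition 2,858,277.04 → $2,858,280; East Recovery 1,984,794.49 → $1,984,790; Garrison Wellness 1,235,271.52 → $1,235,270; Meridian Mentoring 725,019.34 → $725,020.

Ashcroft Housing: $1,490,400 | Hillcrest Nutrition: $2,858,280 | East Recovery: $1,984,790 | Garrison Wellness: $1,235,270 | Meridian Mentoring: $725,020 | Winslow Outreach: $669,100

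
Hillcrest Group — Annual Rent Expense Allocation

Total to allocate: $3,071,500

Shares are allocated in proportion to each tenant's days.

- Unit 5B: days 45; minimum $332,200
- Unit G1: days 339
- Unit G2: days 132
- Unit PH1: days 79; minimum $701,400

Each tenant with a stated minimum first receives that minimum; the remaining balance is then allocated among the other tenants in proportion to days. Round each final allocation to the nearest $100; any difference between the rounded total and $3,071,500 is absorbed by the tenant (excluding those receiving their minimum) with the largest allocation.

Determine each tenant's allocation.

Unit 5B: $332,200 | Unit G1: $1,466,800 | Unit G2: $571,100 | Unit PH1: $701,400

Minimums first: Unit 5B $332,200; Unit PH1 $701,400. Residual $2,037,900.
Residual split over remaining days 471: Unit G1 1,466,768.79 → $1,466,800; Unit G2 571,131.21 → $571,100.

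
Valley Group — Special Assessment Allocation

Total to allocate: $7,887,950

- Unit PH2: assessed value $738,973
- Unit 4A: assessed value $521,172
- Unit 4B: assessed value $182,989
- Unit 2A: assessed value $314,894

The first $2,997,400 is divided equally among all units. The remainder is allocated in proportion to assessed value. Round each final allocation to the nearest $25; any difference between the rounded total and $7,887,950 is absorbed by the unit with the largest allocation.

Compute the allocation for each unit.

Unit PH2: $2,805,050; Unit 4A: $2,199,175; Unit 4B: $1,258,400; Unit 2A: $1,625,325

Equal tier: $2,997,400 ÷ 4 = $749,350 apiece.
Remainder $4,890,550 by assessed value (total 1,758,028): Unit PH2 2,055,703.55 → $2,055,700; Unit 4A 1,449,816.34 → $1,449,825; Unit 4B 509,045.85 → $509,050; Unit 2A 875,984.26 → $875,975.
Totals: Unit PH2 $749,350 + $2,055,700 = $2,805,050; Unit 4A $749,350 + $1,449,825 = $2,199,175; Unit 4B $749,350 + $509,050 = $1,258,400; Unit 2A $749,350 + $875,975 = $1,625,325.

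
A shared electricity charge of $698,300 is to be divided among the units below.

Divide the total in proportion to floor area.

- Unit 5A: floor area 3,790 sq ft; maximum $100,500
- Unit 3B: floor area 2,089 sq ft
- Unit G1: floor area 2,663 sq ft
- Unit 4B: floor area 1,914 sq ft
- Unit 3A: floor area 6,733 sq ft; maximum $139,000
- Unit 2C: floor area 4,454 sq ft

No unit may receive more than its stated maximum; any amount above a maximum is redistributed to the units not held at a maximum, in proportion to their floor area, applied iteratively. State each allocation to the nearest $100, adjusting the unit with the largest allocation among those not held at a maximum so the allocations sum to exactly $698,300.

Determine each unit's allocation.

Unit 5A: $100,500 · Unit 3B: $86,200 · Unit G1: $109,900 · Unit 4B: $79,000 · Unit 3A: $139,000 · Unit 2C: $183,700

Sum of floor area: 21,643.
Unconstrained shares: Unit 5A 122,282.35; Unit 3B 67,400.49; Unit G1 85,920.29; Unit 4B 61,754.20; Unit 3A 217,236.70; Unit 2C 143,705.96.
Cap binds for Unit 5A ($100,500), Unit 3A ($139,000); residual $458,800 reallocated over remaining floor area 11,120.
Redistributed shares: Unit 3B 86,190.04 → $86,200; Unit G1 109,872.70 → $109,900; Unit 4B 78,969.71 → $79,000; Unit 2C 183,767.55 → $183,800.
Rounding difference −$100 applied to Unit 2C → $183,700.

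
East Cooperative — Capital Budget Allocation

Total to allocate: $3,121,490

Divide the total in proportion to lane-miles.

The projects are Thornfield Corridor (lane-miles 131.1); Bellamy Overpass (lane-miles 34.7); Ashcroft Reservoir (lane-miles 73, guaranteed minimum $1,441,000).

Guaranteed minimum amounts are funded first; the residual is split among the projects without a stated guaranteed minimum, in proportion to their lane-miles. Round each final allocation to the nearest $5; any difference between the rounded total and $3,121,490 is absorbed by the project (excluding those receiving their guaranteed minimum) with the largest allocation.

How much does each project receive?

Minimums first: Ashcroft Reservoir $1,441,000. Balance $1,680,490.
Balance split over remaining lane-miles 165.8: Thornfield Corridor 1,328,783.11 → $1,328,785; Bellamy Overpass 351,706.89 → $351,705.

Thornfield Corridor: $1,328,785; Bellamy Overpass: $351,705; Ashcroft Reservoir: $1,441,000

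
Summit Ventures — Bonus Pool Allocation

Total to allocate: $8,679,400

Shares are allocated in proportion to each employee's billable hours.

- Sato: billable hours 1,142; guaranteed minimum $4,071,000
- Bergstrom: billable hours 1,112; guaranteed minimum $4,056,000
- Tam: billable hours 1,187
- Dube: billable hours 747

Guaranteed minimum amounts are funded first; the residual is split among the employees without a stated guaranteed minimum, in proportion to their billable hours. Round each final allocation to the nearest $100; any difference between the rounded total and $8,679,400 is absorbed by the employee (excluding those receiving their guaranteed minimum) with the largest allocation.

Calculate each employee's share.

Guaranteed amounts: Sato $4,071,000; Bergstrom $4,056,000. Residual $552,400.
Residual split over remaining billable hours 1,934: Tam 339,037.64 → $339,000; Dube 213,362.36 → $213,400.

Sato: $4,071,000; Bergstrom: $4,056,000; Tam: $339,000; Dube: $213,400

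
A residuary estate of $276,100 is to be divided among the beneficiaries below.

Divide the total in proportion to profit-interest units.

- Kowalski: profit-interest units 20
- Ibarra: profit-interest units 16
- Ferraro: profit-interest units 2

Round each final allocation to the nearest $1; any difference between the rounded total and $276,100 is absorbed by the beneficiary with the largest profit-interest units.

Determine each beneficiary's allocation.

Kowalski: $145,315 · Ibarra: $116,253 · Ferraro: $14,532

Profit-interest units total: 38.
Proportional shares: Kowalski 20/38 × $276,100 = 145,315.79; Ibarra 16/38 × $276,100 = 116,252.63; Ferraro 2/38 × $276,100 = 14,531.58.
Rounded to nearest $1: Kowalski $145,316; Ibarra $116,253; Ferraro $14,532. Sum = $276,101.
Difference $276,100 − $276,101 = −$1 applied to largest profit-interest units (Kowalski): Kowalski becomes $145,315.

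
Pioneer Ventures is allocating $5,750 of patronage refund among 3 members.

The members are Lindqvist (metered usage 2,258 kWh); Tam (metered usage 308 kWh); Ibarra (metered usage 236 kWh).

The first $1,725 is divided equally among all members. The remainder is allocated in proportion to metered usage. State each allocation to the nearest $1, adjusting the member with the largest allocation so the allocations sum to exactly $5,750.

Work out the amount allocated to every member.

$1,725 shared equally gives $575 per member.
Remainder $4,025 by metered usage (total 2,802): Lindqvist 3,243.56 → $3,244; Tam 442.43 → $442; Ibarra 339.01 → $339.
Totals: Lindqvist $575 + $3,244 = $3,819; Tam $575 + $442 = $1,017; Ibarra $575 + $339 = $914.

Lindqvist: $3,819 · Tam: $1,017 · Ibarra: $914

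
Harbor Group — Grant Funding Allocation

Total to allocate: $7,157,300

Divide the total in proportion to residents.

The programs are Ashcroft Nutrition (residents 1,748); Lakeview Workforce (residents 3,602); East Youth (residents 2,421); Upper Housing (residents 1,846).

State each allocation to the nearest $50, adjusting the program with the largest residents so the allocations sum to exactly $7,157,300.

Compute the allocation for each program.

Combined residents = 1,748 + 3,602 + 2,421 + 1,846 = 9,617.
Raw shares: Ashcroft Nutrition 1,300,921.33; Lakeview Workforce 2,680,731.48; East Youth 1,801,790.92; Upper Housing 1,373,856.28.
Rounded to nearest $50: Ashcroft Nutrition $1,300,900; Lakeview Workforce $2,680,750; East Youth $1,801,800; Upper Housing $1,373,850. Sum = $7,157,300.
Rounded total matches; no reconciliation needed.

Ashcroft Nutrition: $1,300,900 · Lakeview Workforce: $2,680,750 · East Youth: $1,801,800 · Upper Housing: $1,373,850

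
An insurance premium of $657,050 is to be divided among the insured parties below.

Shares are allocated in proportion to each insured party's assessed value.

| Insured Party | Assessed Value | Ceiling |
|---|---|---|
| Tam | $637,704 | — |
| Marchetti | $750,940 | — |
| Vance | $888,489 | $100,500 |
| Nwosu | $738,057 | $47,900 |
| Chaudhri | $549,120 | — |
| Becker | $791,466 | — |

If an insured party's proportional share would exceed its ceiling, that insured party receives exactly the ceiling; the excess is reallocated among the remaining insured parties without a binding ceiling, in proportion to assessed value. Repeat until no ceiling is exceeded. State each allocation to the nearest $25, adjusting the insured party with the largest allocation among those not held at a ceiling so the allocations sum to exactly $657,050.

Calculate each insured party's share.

Sum of assessed value: 4,355,776.
Proportional shares (ignoring caps): Tam 96,194.89; Marchetti 113,276.06; Vance 134,024.73; Nwosu 111,332.71; Chaudhri 82,832.38; Becker 119,389.23.
Cap binds for Vance ($100,500), Nwosu ($47,900); residual $508,650 reallocated over remaining assessed value 2,729,230.
Redistributed shares: Tam 118,849.69 → $118,850; Marchetti 139,953.62 → $139,950; Chaudhri 102,340.18 → $102,350; Becker 147,506.51 → $147,500.

Tam: $118,850 · Marchetti: $139,950 · Vance: $100,500 · Nwosu: $47,900 · Chaudhri: $102,350 · Becker: $147,500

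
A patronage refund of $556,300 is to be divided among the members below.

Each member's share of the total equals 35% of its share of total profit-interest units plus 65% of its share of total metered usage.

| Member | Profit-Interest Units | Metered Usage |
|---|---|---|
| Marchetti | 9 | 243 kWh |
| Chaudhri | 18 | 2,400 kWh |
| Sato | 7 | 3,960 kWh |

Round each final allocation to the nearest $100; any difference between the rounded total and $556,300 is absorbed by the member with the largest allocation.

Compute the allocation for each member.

Profit-interest units total 34; metered usage total 6,603.
Composite weights (35% profit-interest units + 65% metered usage): Marchetti 0.1166; Chaudhri 0.4216; Sato 0.4619.
Unrounded shares: Marchetti 64,846.78; Chaudhri 234,508.47; Sato 256,944.75.
At nearest $100: Marchetti $64,800; Chaudhri $234,500; Sato $256,900. Sum = $556,200.
Difference $556,300 − $556,200 = +$100 applied to largest allocation (Sato): Sato becomes $257,000.

Marchetti: $64,800; Chaudhri: $234,500; Sato: $257,000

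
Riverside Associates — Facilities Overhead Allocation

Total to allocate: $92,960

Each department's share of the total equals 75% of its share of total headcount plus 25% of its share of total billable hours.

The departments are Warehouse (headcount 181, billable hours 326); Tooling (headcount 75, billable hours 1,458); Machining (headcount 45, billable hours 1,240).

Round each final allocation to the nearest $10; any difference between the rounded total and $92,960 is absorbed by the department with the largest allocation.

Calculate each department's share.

Totals — headcount 301, billable hours 3,024.
Composite weights (75% headcount + 25% billable hours): Warehouse 0.4779; Tooling 0.3074; Machining 0.2146.
Pro-rata amounts: Warehouse 44,430.02; Tooling 28,577.09; Machining 19,952.89.
Rounded to nearest $10: Warehouse $44,430; Tooling $28,580; Machining $19,950. Sum = $92,960.
No rounding difference to absorb.

Warehouse: $44,430 | Tooling: $28,580 | Machining: $19,950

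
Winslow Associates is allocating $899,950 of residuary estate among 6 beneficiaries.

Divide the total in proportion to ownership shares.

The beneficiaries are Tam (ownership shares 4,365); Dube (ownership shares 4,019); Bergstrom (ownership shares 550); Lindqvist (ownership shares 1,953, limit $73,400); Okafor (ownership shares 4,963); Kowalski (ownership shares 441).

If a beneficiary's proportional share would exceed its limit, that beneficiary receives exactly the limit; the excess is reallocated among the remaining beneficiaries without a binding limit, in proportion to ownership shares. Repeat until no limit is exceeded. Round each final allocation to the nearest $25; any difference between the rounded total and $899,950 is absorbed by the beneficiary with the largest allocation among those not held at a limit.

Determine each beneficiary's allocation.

Sum of ownership shares: 16,291.
Proportional shares (ignoring caps): Tam 241,132.02; Dube 222,018.23; Bergstrom 30,383.19; Lindqvist 107,887.94; Okafor 274,166.83; Kowalski 24,361.79.
Cap binds for Lindqvist ($73,400); remaining pool $826,550 reallocated over remaining ownership shares 14,338.
Redistributed shares: Tam 251,631.38 → $251,625; Dube 231,685.34 → $231,675; Bergstrom 31,706.13 → $31,700; Okafor 286,104.59 → $286,100; Kowalski 25,422.55 → $25,425.
Rounding difference +$25 applied to Okafor → $286,125.

Tam: $251,625; Dube: $231,675; Bergstrom: $31,700; Lindqvist: $73,400; Okafor: $286,125; Kowalski: $25,425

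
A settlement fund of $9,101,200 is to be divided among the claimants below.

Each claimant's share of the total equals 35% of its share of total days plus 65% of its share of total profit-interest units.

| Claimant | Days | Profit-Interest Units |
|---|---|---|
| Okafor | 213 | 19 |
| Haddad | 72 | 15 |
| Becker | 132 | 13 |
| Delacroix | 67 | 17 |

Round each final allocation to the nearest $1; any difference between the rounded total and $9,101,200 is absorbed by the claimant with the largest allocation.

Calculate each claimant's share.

Days total 484; profit-interest units total 64.
Combined weights (35% days + 65% profit-interest units): Okafor 0.3470; Haddad 0.2044; Becker 0.2275; Delacroix 0.2211.
Unrounded shares: Okafor 3,158,095.25; Haddad 1,860,375.07; Becker 2,070,393.72; Delacroix 2,012,335.96.
At nearest $1: Okafor $3,158,095; Haddad $1,860,375; Becker $2,070,394; Delacroix $2,012,336. Sum = $9,101,200.
Sum already equals the total — no adjustment.

Okafor: $3,158,095 · Haddad: $1,860,375 · Becker: $2,070,394 · Delacroix: $2,012,336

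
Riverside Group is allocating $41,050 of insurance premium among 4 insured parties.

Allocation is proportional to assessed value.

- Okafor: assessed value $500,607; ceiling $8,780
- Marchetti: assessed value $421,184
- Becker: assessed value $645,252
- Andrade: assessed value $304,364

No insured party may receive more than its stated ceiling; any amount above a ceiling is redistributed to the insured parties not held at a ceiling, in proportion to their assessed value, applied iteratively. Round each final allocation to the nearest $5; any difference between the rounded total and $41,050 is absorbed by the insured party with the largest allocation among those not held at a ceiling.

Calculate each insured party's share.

Assessed value total: 1,871,407.
Proportional shares (ignoring caps): Okafor 10,981.00; Marchetti 9,238.83; Becker 14,153.84; Andrade 6,676.34.
Held at cap: Okafor ($8,780); balance $32,270 reallocated over remaining assessed value 1,370,800.
Remaining shares: Marchetti 9,915.09 → $9,915; Becker 15,189.88 → $15,190; Andrade 7,165.03 → $7,165.

Okafor: $8,780 | Marchetti: $9,915 | Becker: $15,190 | Andrade: $7,165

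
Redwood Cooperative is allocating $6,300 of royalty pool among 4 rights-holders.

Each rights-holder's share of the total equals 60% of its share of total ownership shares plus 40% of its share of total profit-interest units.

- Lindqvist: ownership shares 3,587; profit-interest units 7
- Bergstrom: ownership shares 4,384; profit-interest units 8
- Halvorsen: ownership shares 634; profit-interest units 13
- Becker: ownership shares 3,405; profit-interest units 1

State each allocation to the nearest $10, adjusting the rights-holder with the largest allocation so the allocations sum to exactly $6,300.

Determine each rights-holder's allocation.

Lindqvist: $1,740; Bergstrom: $2,070; Halvorsen: $1,330; Becker: $1,160

Ownership shares total 12,010; profit-interest units total 29.
Composite weights (60% ownership shares + 40% profit-interest units): Lindqvist 0.2758; Bergstrom 0.3294; Halvorsen 0.2110; Becker 0.1839.
Proportional shares: Lindqvist 1,737.24; Bergstrom 2,074.98; Halvorsen 1,329.20; Becker 1,158.58.
After rounding ($10): Lindqvist $1,740; Bergstrom $2,070; Halvorsen $1,330; Becker $1,160. Sum = $6,300.
No rounding difference to absorb.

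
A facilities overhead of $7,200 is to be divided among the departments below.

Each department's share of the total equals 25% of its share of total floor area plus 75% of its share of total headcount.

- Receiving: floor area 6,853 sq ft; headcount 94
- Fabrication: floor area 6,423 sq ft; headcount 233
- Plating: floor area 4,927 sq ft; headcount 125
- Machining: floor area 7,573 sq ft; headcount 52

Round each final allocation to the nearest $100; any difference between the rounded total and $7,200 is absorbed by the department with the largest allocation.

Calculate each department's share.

Floor area total 25,776; headcount total 504.
Combined weights (25% floor area + 75% headcount): Receiving 0.2063; Fabrication 0.4090; Plating 0.2338; Machining 0.1508.
Raw shares: Receiving 1,485.70; Fabrication 2,944.96; Plating 1,683.35; Machining 1,085.98.
After rounding ($100): Receiving $1,500; Fabrication $2,900; Plating $1,700; Machining $1,100. Sum = $7,200.
Rounded total matches; no reconciliation needed.

Receiving: $1,500 | Fabrication: $2,900 | Plating: $1,700 | Machining: $1,100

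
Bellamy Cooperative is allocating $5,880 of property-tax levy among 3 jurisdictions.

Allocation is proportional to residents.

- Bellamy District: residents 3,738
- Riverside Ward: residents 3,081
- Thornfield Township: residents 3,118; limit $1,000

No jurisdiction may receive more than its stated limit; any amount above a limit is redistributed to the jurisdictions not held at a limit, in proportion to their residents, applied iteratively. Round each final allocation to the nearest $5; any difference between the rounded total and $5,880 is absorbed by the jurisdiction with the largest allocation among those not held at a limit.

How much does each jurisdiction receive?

Bellamy District: $2,675 | Riverside Ward: $2,205 | Thornfield Township: $1,000

Sum of residents: 9,937.
Proportional shares (ignoring caps): Bellamy District 2,211.88; Riverside Ward 1,823.11; Thornfield Township 1,845.01.
Held at cap: Thornfield Township ($1,000); residual $4,880 reallocated over remaining residents 6,819.
Redistributed shares: Bellamy District 2,675.09 → $2,675; Riverside Ward 2,204.91 → $2,205.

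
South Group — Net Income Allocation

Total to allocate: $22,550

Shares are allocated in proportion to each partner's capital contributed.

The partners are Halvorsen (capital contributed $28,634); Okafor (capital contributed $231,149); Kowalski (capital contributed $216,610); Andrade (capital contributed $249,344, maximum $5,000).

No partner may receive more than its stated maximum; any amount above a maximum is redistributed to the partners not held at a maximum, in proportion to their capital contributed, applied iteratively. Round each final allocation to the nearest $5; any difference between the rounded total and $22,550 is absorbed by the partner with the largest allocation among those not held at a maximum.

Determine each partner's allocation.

Halvorsen: $1,055; Okafor: $8,515; Kowalski: $7,980; Andrade: $5,000

Combined capital contributed = 725,737.
Pro-rata shares before constraints: Halvorsen 889.71; Okafor 7,182.23; Kowalski 6,730.48; Andrade 7,747.58.
Held at cap: Andrade ($5,000); residual $17,550 reallocated over remaining capital contributed 476,393.
Redistributed shares: Halvorsen 1,054.86 → $1,055; Okafor 8,515.37 → $8,515; Kowalski 7,979.77 → $7,980.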